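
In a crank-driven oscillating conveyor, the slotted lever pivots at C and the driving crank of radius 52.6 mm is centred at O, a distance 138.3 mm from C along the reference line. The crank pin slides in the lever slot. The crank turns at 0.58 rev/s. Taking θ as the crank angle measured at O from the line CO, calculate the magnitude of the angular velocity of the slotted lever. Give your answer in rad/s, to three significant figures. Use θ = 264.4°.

0.366

ω = 3.644 rad/s (from 0.58 rev/s).
Crank pin A relative to C: A = (d + r cosθ, r sinθ); lever angle φ = atan2(r sinθ, d + r cosθ).
Differentiating tanφ: φ̇ = rω(d cosθ + r)/(d² + r² + 2dr cosθ).
d² + r² + 2dr cosθ = |CA|² = 0.0204739 m²;  d cosθ + r = +0.039104 m.
|ω_lever| = |0.0526·3.644·+0.039104| / 0.0204739 = 0.36611 rad/s.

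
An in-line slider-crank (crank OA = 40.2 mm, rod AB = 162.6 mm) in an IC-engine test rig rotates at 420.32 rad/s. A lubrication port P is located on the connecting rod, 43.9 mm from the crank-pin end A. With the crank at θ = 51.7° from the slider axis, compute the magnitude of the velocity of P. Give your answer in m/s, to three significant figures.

15.8

ω = 420.3 rad/s.  Crank-pin speed |V_A| = rω = 16.897 m/s, perpendicular to OA.
Rod angle: sinφ = −(r/L) sinθ ⇒ φ = -11.188°; ω_rod = −rω cosθ/√(L²−r²sin²θ) = -65.653 rad/s.
V_P = V_A + ω_rod × AP, with AP = 0.0439 m along the rod.
Components: V_Px = −rω sinθ − a·ω_rod·sinφ = -13.819 m/s;  V_Py = rω cosθ + a·ω_rod·cosφ = +7.6449 m/s.
|V_P| = √(V_Px² + V_Py²) = 15.793 m/s.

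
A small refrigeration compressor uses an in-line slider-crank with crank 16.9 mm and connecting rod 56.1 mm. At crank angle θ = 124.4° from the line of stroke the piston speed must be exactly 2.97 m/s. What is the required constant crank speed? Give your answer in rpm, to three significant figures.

2470

For an in-line slider-crank, |v_piston| = rω|sinθ|·[1 + r cosθ/√(L² − r² sin²θ)].
With r = 0.0169 m, L = 0.0561 m, θ = 124.4°: the bracketed kinematic factor |dx/dθ| = 0.011494 m.
ω = v/|dx/dθ| = 2.97/0.011494 = 258.39 rad/s.
N = 60ω/(2π) = 2467.4 rpm.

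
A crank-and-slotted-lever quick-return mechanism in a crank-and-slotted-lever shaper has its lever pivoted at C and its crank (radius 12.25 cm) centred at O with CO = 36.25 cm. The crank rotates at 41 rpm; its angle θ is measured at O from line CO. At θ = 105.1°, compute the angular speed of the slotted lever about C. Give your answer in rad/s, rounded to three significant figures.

ω = 4.294 rad/s (from 41 rpm).
Crank pin A relative to C: A = (d + r cosθ, r sinθ); lever angle φ = atan2(r sinθ, d + r cosθ).
Differentiating tanφ: φ̇ = rω(d cosθ + r)/(d² + r² + 2dr cosθ).
d² + r² + 2dr cosθ = |CA|² = 0.123276 m²;  d cosθ + r = +0.028067 m.
|ω_lever| = |0.1225·4.294·+0.028067| / 0.123276 = 0.11975 rad/s.

0.120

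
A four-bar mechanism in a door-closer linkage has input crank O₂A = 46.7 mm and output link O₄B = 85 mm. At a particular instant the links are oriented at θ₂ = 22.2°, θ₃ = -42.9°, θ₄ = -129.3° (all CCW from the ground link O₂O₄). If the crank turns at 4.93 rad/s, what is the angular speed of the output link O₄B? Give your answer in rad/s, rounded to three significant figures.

2.46

ω₂ = 4.93 rad/s
Differentiating the loop-closure r₂e^{iθ₂}+r₃e^{iθ₃}=r₁+r₄e^{iθ₄} gives r₂ω₂e^{iθ₂}+r₃ω₃e^{iθ₃}=r₄ω₄e^{iθ₄}.
Eliminating the other unknown: ω₄ = r₂ω₂ sin(θ₂−θ₃) / [r₄ sin(θ₄−θ₃)].
Numerator sine = +0.90704; denominator sine = -0.99803.
Result = 0.0467·4.93·(+0.90704) / (0.085·(-0.99803)) = -2.4617 rad/s; magnitude 2.4617 rad/s.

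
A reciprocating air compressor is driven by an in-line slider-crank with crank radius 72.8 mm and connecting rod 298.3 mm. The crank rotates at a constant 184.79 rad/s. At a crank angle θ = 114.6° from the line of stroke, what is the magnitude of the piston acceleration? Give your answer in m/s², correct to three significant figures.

ω = 184.8 rad/s
x(θ) = r cosθ + √(L² − r² sin²θ); with ω constant, a = ω²·d²x/dθ².
d²x/dθ² = −r cosθ − r²(cos2θ)/√u − r⁴ sin²2θ/(4u^{3/2}),  u = L² − r² sin²θ = 0.0846015 m².
Substituting r = 0.0728 m, L = 0.2983 m, θ = 114.6°: d²x/dθ² = +0.042048 m.
a = ω²·d²x/dθ² = (184.8)²·(+0.042048) = +1435.8 m/s²;  |a| = 1435.8 m/s².

1440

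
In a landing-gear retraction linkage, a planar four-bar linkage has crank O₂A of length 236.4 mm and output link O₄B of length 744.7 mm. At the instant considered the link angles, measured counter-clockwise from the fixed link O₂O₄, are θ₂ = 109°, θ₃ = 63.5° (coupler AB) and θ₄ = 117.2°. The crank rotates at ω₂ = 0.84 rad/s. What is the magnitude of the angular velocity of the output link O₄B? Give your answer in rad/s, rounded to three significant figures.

ω₂ = 0.84 rad/s
Differentiating the loop-closure r₂e^{iθ₂}+r₃e^{iθ₃}=r₁+r₄e^{iθ₄} gives r₂ω₂e^{iθ₂}+r₃ω₃e^{iθ₃}=r₄ω₄e^{iθ₄}.
Eliminating the other unknown: ω₄ = r₂ω₂ sin(θ₂−θ₃) / [r₄ sin(θ₄−θ₃)].
Numerator sine = +0.71325; denominator sine = +0.80593.
Result = 0.2364·0.84·(+0.71325) / (0.7447·(+0.80593)) = +0.23599 rad/s; magnitude 0.23599 rad/s.

0.236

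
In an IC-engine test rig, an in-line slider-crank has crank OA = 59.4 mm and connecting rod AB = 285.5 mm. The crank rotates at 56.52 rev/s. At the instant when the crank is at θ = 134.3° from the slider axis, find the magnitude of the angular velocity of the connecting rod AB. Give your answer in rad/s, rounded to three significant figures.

ω = 355.1 rad/s (converted from 56.52 rev/s).
The rod makes angle φ with the slider axis where L sinφ = r sinθ; differentiating, L cosφ·φ̇ = r ω cosθ.
L cosφ = √(L² − r² sin²θ) = 0.28232 m.
|ω_rod| = r ω |cosθ| / √(L² − r² sin²θ) = 0.0594·355.1·0.69842/0.28232 = 52.185 rad/s.

52.2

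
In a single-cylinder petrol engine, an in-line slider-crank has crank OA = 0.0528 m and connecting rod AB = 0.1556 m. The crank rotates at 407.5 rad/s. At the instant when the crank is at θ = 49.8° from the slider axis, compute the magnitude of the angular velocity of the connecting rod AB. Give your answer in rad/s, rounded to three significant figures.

92.4

ω = 407.5 rad/s
The rod makes angle φ with the slider axis where L sinφ = r sinθ; differentiating, L cosφ·φ̇ = r ω cosθ.
L cosφ = √(L² − r² sin²θ) = 0.15028 m.
|ω_rod| = r ω |cosθ| / √(L² − r² sin²θ) = 0.0528·407.5·0.64546/0.15028 = 92.41 rad/s.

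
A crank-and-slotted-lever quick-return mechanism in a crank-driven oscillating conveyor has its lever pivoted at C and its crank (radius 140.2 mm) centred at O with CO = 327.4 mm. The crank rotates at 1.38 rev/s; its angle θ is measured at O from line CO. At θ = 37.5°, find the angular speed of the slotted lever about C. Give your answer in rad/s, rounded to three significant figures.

2.43

ω = 8.671 rad/s (from 1.38 rev/s).
Crank pin A relative to C: A = (d + r cosθ, r sinθ); lever angle φ = atan2(r sinθ, d + r cosθ).
Differentiating tanφ: φ̇ = rω(d cosθ + r)/(d² + r² + 2dr cosθ).
d² + r² + 2dr cosθ = |CA|² = 0.199679 m²;  d cosθ + r = +0.39994 m.
|ω_lever| = |0.1402·8.671·+0.39994| / 0.199679 = 2.4349 rad/s.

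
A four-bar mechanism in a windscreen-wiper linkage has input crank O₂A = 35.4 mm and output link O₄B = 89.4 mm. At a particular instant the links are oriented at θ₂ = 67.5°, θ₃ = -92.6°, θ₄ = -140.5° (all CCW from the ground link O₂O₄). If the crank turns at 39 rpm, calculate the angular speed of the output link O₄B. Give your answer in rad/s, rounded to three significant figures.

0.742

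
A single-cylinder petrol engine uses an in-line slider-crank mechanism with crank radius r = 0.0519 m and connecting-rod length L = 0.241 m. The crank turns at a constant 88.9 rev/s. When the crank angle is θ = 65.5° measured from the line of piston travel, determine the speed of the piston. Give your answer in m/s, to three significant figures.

28.8

ω = 2π·88.9 = 558.6 rad/s
For an in-line slider-crank, x = r cosθ + √(L² − r² sin²θ), so v = −rω sinθ·[1 + r cosθ/√(L² − r² sin²θ)].
With r = 0.0519 m, L = 0.241 m, θ = 65.5°: √(L² − r² sin²θ) = 0.23633 m.
v = −0.0519·558.6·0.90996·[1 + 0.0519·0.41469/0.23633] = -28.782 m/s.
|v| = 28.782 m/s.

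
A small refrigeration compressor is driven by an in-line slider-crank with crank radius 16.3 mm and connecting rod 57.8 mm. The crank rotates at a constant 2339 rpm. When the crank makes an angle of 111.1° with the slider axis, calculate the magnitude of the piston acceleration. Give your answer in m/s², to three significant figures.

ω = 2π·2339/60 = 244.9 rad/s
x(θ) = r cosθ + √(L² − r² sin²θ); with ω constant, a = ω²·d²x/dθ².
d²x/dθ² = −r cosθ − r²(cos2θ)/√u − r⁴ sin²2θ/(4u^{3/2}),  u = L² − r² sin²θ = 0.00310958 m².
Substituting r = 0.0163 m, L = 0.0578 m, θ = 111.1°: d²x/dθ² = +0.0093516 m.
a = ω²·d²x/dθ² = (244.9)²·(+0.0093516) = +561.06 m/s²;  |a| = 561.06 m/s².

561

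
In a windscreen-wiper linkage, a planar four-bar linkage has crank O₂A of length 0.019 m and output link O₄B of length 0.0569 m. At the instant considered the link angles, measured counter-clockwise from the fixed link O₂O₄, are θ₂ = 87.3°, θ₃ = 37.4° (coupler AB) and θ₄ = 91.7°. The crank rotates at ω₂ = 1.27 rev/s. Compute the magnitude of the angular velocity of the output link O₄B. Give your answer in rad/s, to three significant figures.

2.51

ω₂ = 7.98 rad/s (from 1.27 rev/s).
Differentiating the loop-closure r₂e^{iθ₂}+r₃e^{iθ₃}=r₁+r₄e^{iθ₄} gives r₂ω₂e^{iθ₂}+r₃ω₃e^{iθ₃}=r₄ω₄e^{iθ₄}.
Eliminating the other unknown: ω₄ = r₂ω₂ sin(θ₂−θ₃) / [r₄ sin(θ₄−θ₃)].
Numerator sine = +0.76492; denominator sine = +0.81208.
Result = 0.019·7.98·(+0.76492) / (0.0569·(+0.81208)) = +2.5098 rad/s; magnitude 2.5098 rad/s.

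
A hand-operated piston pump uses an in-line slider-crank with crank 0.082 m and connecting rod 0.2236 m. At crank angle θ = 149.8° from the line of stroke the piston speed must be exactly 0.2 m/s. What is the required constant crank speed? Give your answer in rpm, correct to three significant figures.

For an in-line slider-crank, |v_piston| = rω|sinθ|·[1 + r cosθ/√(L² − r² sin²θ)].
With r = 0.082 m, L = 0.2236 m, θ = 149.8°: the bracketed kinematic factor |dx/dθ| = 0.027946 m.
ω = v/|dx/dθ| = 0.2/0.027946 = 7.1567 rad/s.
N = 60ω/(2π) = 68.342 rpm.

68.3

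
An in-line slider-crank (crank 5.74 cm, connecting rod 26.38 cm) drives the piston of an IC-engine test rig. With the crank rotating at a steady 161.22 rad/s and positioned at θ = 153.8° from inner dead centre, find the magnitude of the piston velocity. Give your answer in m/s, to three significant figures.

3.28

ω = 161.2 rad/s
For an in-line slider-crank, x = r cosθ + √(L² − r² sin²θ), so v = −rω sinθ·[1 + r cosθ/√(L² − r² sin²θ)].
With r = 0.0574 m, L = 0.2638 m, θ = 153.8°: √(L² − r² sin²θ) = 0.26258 m.
v = −0.0574·161.2·0.44151·[1 + 0.0574·-0.89726/0.26258] = -3.2843 m/s.
|v| = 3.2843 m/s.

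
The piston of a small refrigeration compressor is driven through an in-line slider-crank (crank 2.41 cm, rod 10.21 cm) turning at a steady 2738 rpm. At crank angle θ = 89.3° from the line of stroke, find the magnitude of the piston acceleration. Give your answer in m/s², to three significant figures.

457

ω = 2π·2738/60 = 286.7 rad/s
x(θ) = r cosθ + √(L² − r² sin²θ); with ω constant, a = ω²·d²x/dθ².
d²x/dθ² = −r cosθ − r²(cos2θ)/√u − r⁴ sin²2θ/(4u^{3/2}),  u = L² − r² sin²θ = 0.00984369 m².
Substituting r = 0.0241 m, L = 0.1021 m, θ = 89.3°: d²x/dθ² = +0.0055578 m.
a = ω²·d²x/dθ² = (286.7)²·(+0.0055578) = +456.91 m/s²;  |a| = 456.91 m/s².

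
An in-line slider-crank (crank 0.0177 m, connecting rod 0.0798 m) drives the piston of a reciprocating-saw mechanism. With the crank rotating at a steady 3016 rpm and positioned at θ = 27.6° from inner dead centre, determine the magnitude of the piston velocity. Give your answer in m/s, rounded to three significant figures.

3.10

ω = 2π·3016/60 = 315.8 rad/s
For an in-line slider-crank, x = r cosθ + √(L² − r² sin²θ), so v = −rω sinθ·[1 + r cosθ/√(L² − r² sin²θ)].
With r = 0.0177 m, L = 0.0798 m, θ = 27.6°: √(L² − r² sin²θ) = 0.079378 m.
v = −0.0177·315.8·0.46330·[1 + 0.0177·0.88620/0.079378] = -3.1018 m/s.
|v| = 3.1018 m/s.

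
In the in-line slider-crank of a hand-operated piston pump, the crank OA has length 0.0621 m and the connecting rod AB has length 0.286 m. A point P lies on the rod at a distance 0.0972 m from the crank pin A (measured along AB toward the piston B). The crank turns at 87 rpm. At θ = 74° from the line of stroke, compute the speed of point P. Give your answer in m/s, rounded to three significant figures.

ω = 9.111 rad/s.  Crank-pin speed |V_A| = rω = 0.56577 m/s, perpendicular to OA.
Rod angle: sinφ = −(r/L) sinθ ⇒ φ = -12.047°; ω_rod = −rω cosθ/√(L²−r²sin²θ) = -0.55755 rad/s.
V_P = V_A + ω_rod × AP, with AP = 0.0972 m along the rod.
Components: V_Px = −rω sinθ − a·ω_rod·sinφ = -0.55516 m/s;  V_Py = rω cosθ + a·ω_rod·cosφ = +0.10295 m/s.
|V_P| = √(V_Px² + V_Py²) = 0.56463 m/s.

0.565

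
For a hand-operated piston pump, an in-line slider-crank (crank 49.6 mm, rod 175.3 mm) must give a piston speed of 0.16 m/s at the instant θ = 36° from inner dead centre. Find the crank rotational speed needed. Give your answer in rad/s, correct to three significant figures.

4.45

For an in-line slider-crank, |v_piston| = rω|sinθ|·[1 + r cosθ/√(L² − r² sin²θ)].
With r = 0.0496 m, L = 0.1753 m, θ = 36°: the bracketed kinematic factor |dx/dθ| = 0.035922 m.
ω = v/|dx/dθ| = 0.16/0.035922 = 4.4541 rad/s.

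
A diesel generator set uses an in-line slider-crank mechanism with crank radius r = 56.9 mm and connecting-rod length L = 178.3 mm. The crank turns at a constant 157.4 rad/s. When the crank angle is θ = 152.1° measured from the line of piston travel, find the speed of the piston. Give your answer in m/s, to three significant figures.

ω = 157.4 rad/s
For an in-line slider-crank, x = r cosθ + √(L² − r² sin²θ), so v = −rω sinθ·[1 + r cosθ/√(L² − r² sin²θ)].
With r = 0.0569 m, L = 0.1783 m, θ = 152.1°: √(L² − r² sin²θ) = 0.1763 m.
v = −0.0569·157.4·0.46793·[1 + 0.0569·-0.88377/0.1763] = -2.9955 m/s.
|v| = 2.9955 m/s.

3.00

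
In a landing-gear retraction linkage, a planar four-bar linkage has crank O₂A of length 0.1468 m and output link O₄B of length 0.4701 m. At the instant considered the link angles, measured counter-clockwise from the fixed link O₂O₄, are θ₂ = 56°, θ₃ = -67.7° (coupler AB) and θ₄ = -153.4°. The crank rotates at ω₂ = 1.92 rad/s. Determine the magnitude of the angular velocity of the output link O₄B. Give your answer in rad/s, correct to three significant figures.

0.500

ω₂ = 1.92 rad/s
Differentiating the loop-closure r₂e^{iθ₂}+r₃e^{iθ₃}=r₁+r₄e^{iθ₄} gives r₂ω₂e^{iθ₂}+r₃ω₃e^{iθ₃}=r₄ω₄e^{iθ₄}.
Eliminating the other unknown: ω₄ = r₂ω₂ sin(θ₂−θ₃) / [r₄ sin(θ₄−θ₃)].
Numerator sine = +0.83195; denominator sine = -0.99719.
Result = 0.1468·1.92·(+0.83195) / (0.4701·(-0.99719)) = -0.50022 rad/s; magnitude 0.50022 rad/s.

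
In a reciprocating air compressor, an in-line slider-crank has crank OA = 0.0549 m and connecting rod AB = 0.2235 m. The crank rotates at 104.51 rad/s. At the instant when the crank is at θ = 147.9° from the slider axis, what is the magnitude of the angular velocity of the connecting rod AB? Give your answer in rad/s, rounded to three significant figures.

21.9

ω = 104.5 rad/s
The rod makes angle φ with the slider axis where L sinφ = r sinθ; differentiating, L cosφ·φ̇ = r ω cosθ.
L cosφ = √(L² − r² sin²θ) = 0.22159 m.
|ω_rod| = r ω |cosθ| / √(L² − r² sin²θ) = 0.0549·104.5·0.84712/0.22159 = 21.935 rad/s.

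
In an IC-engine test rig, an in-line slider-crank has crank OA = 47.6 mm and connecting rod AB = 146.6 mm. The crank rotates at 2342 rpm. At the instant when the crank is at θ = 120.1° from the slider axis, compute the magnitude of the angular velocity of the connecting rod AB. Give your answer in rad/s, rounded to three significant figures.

41.6

ω = 245.3 rad/s (converted from 2342 rpm).
The rod makes angle φ with the slider axis where L sinφ = r sinθ; differentiating, L cosφ·φ̇ = r ω cosθ.
L cosφ = √(L² − r² sin²θ) = 0.1407 m.
|ω_rod| = r ω |cosθ| / √(L² − r² sin²θ) = 0.0476·245.3·0.50151/0.1407 = 41.612 rad/s.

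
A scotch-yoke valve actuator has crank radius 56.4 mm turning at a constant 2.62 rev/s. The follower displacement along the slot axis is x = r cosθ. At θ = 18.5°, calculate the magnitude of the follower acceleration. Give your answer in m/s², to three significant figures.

14.5

ω = 16.46 rad/s (from 2.62 rev/s).
x = r cosθ ⇒ ẍ = −rω² cosθ (ω constant).
|a| = rω²|cosθ| = 0.0564·(16.46)²·|cos 18.5°| = 14.494 m/s².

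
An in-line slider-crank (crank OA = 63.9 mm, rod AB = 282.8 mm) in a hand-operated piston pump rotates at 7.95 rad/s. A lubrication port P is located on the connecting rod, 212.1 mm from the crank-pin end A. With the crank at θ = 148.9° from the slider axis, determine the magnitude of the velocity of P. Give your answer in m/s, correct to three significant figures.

ω = 7.95 rad/s.  Crank-pin speed |V_A| = rω = 0.50801 m/s, perpendicular to OA.
Rod angle: sinφ = −(r/L) sinθ ⇒ φ = -6.702°; ω_rod = −rω cosθ/√(L²−r²sin²θ) = +1.5487 rad/s.
V_P = V_A + ω_rod × AP, with AP = 0.2121 m along the rod.
Components: V_Px = −rω sinθ − a·ω_rod·sinφ = -0.22406 m/s;  V_Py = rω cosθ + a·ω_rod·cosφ = -0.10875 m/s.
|V_P| = √(V_Px² + V_Py²) = 0.24906 m/s.

0.249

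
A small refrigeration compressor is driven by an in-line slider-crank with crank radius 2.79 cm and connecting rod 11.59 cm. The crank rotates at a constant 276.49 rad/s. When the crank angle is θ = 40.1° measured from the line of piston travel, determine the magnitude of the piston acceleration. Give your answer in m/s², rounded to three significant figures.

ω = 276.5 rad/s
x(θ) = r cosθ + √(L² − r² sin²θ); with ω constant, a = ω²·d²x/dθ².
d²x/dθ² = −r cosθ − r²(cos2θ)/√u − r⁴ sin²2θ/(4u^{3/2}),  u = L² − r² sin²θ = 0.0131099 m².
Substituting r = 0.0279 m, L = 0.1159 m, θ = 40.1°: d²x/dθ² = -0.022596 m.
a = ω²·d²x/dθ² = (276.5)²·(-0.022596) = -1727.4 m/s²;  |a| = 1727.4 m/s².

1730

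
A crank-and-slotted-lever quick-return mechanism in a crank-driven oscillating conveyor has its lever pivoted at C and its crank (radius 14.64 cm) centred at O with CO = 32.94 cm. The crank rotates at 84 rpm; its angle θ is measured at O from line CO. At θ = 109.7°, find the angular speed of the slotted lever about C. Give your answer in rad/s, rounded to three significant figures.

ω = 8.796 rad/s (from 84 rpm).
Crank pin A relative to C: A = (d + r cosθ, r sinθ); lever angle φ = atan2(r sinθ, d + r cosθ).
Differentiating tanφ: φ̇ = rω(d cosθ + r)/(d² + r² + 2dr cosθ).
d² + r² + 2dr cosθ = |CA|² = 0.097425 m²;  d cosθ + r = +0.035361 m.
|ω_lever| = |0.1464·8.796·+0.035361| / 0.097425 = 0.46741 rad/s.

0.467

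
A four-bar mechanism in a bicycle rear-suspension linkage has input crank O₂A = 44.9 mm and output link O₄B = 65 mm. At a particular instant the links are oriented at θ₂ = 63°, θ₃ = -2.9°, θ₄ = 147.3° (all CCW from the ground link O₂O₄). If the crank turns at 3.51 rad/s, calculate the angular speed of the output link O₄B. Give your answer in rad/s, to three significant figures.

4.45

ω₂ = 3.51 rad/s
Differentiating the loop-closure r₂e^{iθ₂}+r₃e^{iθ₃}=r₁+r₄e^{iθ₄} gives r₂ω₂e^{iθ₂}+r₃ω₃e^{iθ₃}=r₄ω₄e^{iθ₄}.
Eliminating the other unknown: ω₄ = r₂ω₂ sin(θ₂−θ₃) / [r₄ sin(θ₄−θ₃)].
Numerator sine = +0.91283; denominator sine = +0.49697.
Result = 0.0449·3.51·(+0.91283) / (0.065·(+0.49697)) = +4.4535 rad/s; magnitude 4.4535 rad/s.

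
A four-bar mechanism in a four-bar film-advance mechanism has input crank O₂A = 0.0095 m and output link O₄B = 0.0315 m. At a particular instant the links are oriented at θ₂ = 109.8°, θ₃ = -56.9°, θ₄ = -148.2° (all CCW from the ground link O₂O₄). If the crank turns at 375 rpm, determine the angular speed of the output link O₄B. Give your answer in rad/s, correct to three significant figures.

ω₂ = 39.27 rad/s (from 375 rpm).
Differentiating the loop-closure r₂e^{iθ₂}+r₃e^{iθ₃}=r₁+r₄e^{iθ₄} gives r₂ω₂e^{iθ₂}+r₃ω₃e^{iθ₃}=r₄ω₄e^{iθ₄}.
Eliminating the other unknown: ω₄ = r₂ω₂ sin(θ₂−θ₃) / [r₄ sin(θ₄−θ₃)].
Numerator sine = +0.23005; denominator sine = -0.99974.
Result = 0.0095·39.27·(+0.23005) / (0.0315·(-0.99974)) = -2.7253 rad/s; magnitude 2.7253 rad/s.

2.73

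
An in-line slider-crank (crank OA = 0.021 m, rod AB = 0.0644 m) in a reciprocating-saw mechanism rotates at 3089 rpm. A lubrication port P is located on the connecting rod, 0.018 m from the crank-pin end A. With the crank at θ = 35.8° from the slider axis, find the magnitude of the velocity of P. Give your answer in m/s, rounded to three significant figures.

ω = 323.5 rad/s.  Crank-pin speed |V_A| = rω = 6.7931 m/s, perpendicular to OA.
Rod angle: sinφ = −(r/L) sinθ ⇒ φ = -10.996°; ω_rod = −rω cosθ/√(L²−r²sin²θ) = -87.153 rad/s.
V_P = V_A + ω_rod × AP, with AP = 0.018 m along the rod.
Components: V_Px = −rω sinθ − a·ω_rod·sinφ = -4.2729 m/s;  V_Py = rω cosθ + a·ω_rod·cosφ = +3.9697 m/s.
|V_P| = √(V_Px² + V_Py²) = 5.8323 m/s.

5.83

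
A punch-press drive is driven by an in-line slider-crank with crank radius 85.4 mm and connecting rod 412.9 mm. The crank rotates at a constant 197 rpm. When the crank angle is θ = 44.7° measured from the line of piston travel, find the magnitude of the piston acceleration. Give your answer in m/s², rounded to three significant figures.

26.0

ω = 2π·197/60 = 20.63 rad/s
x(θ) = r cosθ + √(L² − r² sin²θ); with ω constant, a = ω²·d²x/dθ².
d²x/dθ² = −r cosθ − r²(cos2θ)/√u − r⁴ sin²2θ/(4u^{3/2}),  u = L² − r² sin²θ = 0.166878 m².
Substituting r = 0.0854 m, L = 0.4129 m, θ = 44.7°: d²x/dθ² = -0.061084 m.
a = ω²·d²x/dθ² = (20.63)²·(-0.061084) = -25.997 m/s²;  |a| = 25.997 m/s².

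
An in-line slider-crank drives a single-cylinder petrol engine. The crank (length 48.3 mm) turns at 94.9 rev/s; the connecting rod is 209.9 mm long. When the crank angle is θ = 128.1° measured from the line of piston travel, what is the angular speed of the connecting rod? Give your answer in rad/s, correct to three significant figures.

ω = 596.3 rad/s (converted from 94.9 rev/s).
The rod makes angle φ with the slider axis where L sinφ = r sinθ; differentiating, L cosφ·φ̇ = r ω cosθ.
L cosφ = √(L² − r² sin²θ) = 0.20643 m.
|ω_rod| = r ω |cosθ| / √(L² − r² sin²θ) = 0.0483·596.3·0.61704/0.20643 = 86.086 rad/s.

86.1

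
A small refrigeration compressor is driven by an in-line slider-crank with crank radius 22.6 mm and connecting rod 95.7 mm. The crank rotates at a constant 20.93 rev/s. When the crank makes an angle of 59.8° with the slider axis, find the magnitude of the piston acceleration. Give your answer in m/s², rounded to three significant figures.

ω = 2π·20.9 = 131.5 rad/s
x(θ) = r cosθ + √(L² − r² sin²θ); with ω constant, a = ω²·d²x/dθ².
d²x/dθ² = −r cosθ − r²(cos2θ)/√u − r⁴ sin²2θ/(4u^{3/2}),  u = L² − r² sin²θ = 0.00877697 m².
Substituting r = 0.0226 m, L = 0.0957 m, θ = 59.8°: d²x/dθ² = -0.0087353 m.
a = ω²·d²x/dθ² = (131.5)²·(-0.0087353) = -151.07 m/s²;  |a| = 151.07 m/s².

151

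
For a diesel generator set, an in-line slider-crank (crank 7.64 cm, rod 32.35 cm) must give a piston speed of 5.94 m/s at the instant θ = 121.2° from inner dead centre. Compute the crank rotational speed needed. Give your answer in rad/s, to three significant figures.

104

For an in-line slider-crank, |v_piston| = rω|sinθ|·[1 + r cosθ/√(L² − r² sin²θ)].
With r = 0.0764 m, L = 0.3235 m, θ = 121.2°: the bracketed kinematic factor |dx/dθ| = 0.057187 m.
ω = v/|dx/dθ| = 5.94/0.057187 = 103.87 rad/s.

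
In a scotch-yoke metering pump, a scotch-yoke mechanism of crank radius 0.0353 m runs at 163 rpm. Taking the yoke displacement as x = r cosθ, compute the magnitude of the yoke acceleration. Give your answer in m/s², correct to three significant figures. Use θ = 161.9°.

ω = 17.07 rad/s (from 163 rpm).
x = r cosθ ⇒ ẍ = −rω² cosθ (ω constant).
|a| = rω²|cosθ| = 0.0353·(17.07)²·|cos 161.9°| = 9.7761 m/s².

9.78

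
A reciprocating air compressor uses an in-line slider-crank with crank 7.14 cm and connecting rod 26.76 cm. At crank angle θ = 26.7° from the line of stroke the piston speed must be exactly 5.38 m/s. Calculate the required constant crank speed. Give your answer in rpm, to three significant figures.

1290

For an in-line slider-crank, |v_piston| = rω|sinθ|·[1 + r cosθ/√(L² − r² sin²θ)].
With r = 0.0714 m, L = 0.2676 m, θ = 26.7°: the bracketed kinematic factor |dx/dθ| = 0.039784 m.
ω = v/|dx/dθ| = 5.38/0.039784 = 135.23 rad/s.
N = 60ω/(2π) = 1291.4 rpm.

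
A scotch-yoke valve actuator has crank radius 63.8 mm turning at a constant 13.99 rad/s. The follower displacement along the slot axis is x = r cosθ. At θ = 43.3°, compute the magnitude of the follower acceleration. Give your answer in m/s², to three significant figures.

ω = 13.99 rad/s
x = r cosθ ⇒ ẍ = −rω² cosθ (ω constant).
|a| = rω²|cosθ| = 0.0638·(13.99)²·|cos 43.3°| = 9.0877 m/s².

9.09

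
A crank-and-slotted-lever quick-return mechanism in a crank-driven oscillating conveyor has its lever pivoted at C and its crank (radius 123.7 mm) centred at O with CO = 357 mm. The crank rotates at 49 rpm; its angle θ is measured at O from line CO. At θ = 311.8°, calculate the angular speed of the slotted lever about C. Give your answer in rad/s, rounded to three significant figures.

ω = 5.131 rad/s (from 49 rpm).
Crank pin A relative to C: A = (d + r cosθ, r sinθ); lever angle φ = atan2(r sinθ, d + r cosθ).
Differentiating tanφ: φ̇ = rω(d cosθ + r)/(d² + r² + 2dr cosθ).
d² + r² + 2dr cosθ = |CA|² = 0.20162 m²;  d cosθ + r = +0.36165 m.
|ω_lever| = |0.1237·5.131·+0.36165| / 0.20162 = 1.1385 rad/s.

1.14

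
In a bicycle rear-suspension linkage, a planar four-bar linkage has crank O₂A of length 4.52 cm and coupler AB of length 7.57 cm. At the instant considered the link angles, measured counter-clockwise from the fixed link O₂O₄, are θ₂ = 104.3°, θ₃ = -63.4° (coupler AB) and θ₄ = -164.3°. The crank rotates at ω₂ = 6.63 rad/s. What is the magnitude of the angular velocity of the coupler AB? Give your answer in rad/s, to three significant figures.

ω₂ = 6.63 rad/s
Differentiating the loop-closure r₂e^{iθ₂}+r₃e^{iθ₃}=r₁+r₄e^{iθ₄} gives r₂ω₂e^{iθ₂}+r₃ω₃e^{iθ₃}=r₄ω₄e^{iθ₄}.
Eliminating the other unknown: ω₃ = r₂ω₂ sin(θ₄−θ₂) / [r₃ sin(θ₃−θ₄)].
Numerator sine = +0.99970; denominator sine = +0.98196.
Result = 0.0452·6.63·(+0.99970) / (0.0757·(+0.98196)) = +4.0303 rad/s; magnitude 4.0303 rad/s.

4.03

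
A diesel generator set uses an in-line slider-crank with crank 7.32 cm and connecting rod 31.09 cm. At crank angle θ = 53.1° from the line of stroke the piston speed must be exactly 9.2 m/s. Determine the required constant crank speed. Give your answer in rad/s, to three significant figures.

137

For an in-line slider-crank, |v_piston| = rω|sinθ|·[1 + r cosθ/√(L² − r² sin²θ)].
With r = 0.0732 m, L = 0.3109 m, θ = 53.1°: the bracketed kinematic factor |dx/dθ| = 0.066963 m.
ω = v/|dx/dθ| = 9.2/0.066963 = 137.39 rad/s.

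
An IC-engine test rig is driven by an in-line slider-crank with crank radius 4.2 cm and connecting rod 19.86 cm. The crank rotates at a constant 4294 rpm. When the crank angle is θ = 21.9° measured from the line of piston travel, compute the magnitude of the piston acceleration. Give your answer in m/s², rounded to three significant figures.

9190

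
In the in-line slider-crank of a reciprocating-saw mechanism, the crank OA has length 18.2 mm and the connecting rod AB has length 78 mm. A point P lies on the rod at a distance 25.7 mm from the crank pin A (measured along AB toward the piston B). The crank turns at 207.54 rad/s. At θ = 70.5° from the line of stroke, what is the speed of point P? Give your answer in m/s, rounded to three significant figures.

3.75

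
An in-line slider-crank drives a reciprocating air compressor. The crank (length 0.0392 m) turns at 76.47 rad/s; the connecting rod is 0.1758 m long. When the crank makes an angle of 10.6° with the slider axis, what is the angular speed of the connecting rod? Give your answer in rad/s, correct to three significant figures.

16.8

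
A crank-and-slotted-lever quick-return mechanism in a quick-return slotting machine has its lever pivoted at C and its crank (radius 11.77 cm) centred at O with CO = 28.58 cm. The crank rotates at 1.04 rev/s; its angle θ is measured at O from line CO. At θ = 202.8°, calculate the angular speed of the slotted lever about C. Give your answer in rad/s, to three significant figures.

ω = 6.535 rad/s (from 1.04 rev/s).
Crank pin A relative to C: A = (d + r cosθ, r sinθ); lever angle φ = atan2(r sinθ, d + r cosθ).
Differentiating tanφ: φ̇ = rω(d cosθ + r)/(d² + r² + 2dr cosθ).
d² + r² + 2dr cosθ = |CA|² = 0.0335144 m²;  d cosθ + r = -0.14577 m.
|ω_lever| = |0.1177·6.535·-0.14577| / 0.0335144 = 3.3452 rad/s.

3.35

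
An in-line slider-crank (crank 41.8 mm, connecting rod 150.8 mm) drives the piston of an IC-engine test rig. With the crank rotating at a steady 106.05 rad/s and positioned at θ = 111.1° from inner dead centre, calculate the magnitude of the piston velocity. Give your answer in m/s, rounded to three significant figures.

3.71

ω = 106 rad/s
For an in-line slider-crank, x = r cosθ + √(L² − r² sin²θ), so v = −rω sinθ·[1 + r cosθ/√(L² − r² sin²θ)].
With r = 0.0418 m, L = 0.1508 m, θ = 111.1°: √(L² − r² sin²θ) = 0.14567 m.
v = −0.0418·106·0.93295·[1 + 0.0418·-0.36000/0.14567] = -3.7085 m/s.
|v| = 3.7085 m/s.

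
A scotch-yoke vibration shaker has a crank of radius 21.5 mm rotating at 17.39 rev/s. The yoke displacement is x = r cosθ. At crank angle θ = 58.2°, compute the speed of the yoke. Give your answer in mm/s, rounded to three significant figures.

2000

ω = 109.3 rad/s (from 17.39 rev/s).
x = r cosθ ⇒ ẋ = −rω sinθ.
|v| = rω|sinθ| = 0.0215·109.3·|sin 58.2°| = 1.9966 m/s = 1996.6 mm/s.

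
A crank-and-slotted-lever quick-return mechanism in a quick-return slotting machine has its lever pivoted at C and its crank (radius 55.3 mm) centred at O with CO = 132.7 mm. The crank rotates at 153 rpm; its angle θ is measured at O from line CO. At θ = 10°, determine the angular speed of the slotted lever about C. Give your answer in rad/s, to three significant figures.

4.69

ω = 16.02 rad/s (from 153 rpm).
Crank pin A relative to C: A = (d + r cosθ, r sinθ); lever angle φ = atan2(r sinθ, d + r cosθ).
Differentiating tanφ: φ̇ = rω(d cosθ + r)/(d² + r² + 2dr cosθ).
d² + r² + 2dr cosθ = |CA|² = 0.035121 m²;  d cosθ + r = +0.18598 m.
|ω_lever| = |0.0553·16.02·+0.18598| / 0.035121 = 4.692 rad/s.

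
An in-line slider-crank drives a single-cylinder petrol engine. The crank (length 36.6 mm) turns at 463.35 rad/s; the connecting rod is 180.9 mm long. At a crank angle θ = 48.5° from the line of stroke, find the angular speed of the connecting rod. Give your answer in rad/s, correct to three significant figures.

ω = 463.4 rad/s
The rod makes angle φ with the slider axis where L sinφ = r sinθ; differentiating, L cosφ·φ̇ = r ω cosθ.
L cosφ = √(L² − r² sin²θ) = 0.17881 m.
|ω_rod| = r ω |cosθ| / √(L² − r² sin²θ) = 0.0366·463.4·0.66262/0.17881 = 62.844 rad/s.

62.8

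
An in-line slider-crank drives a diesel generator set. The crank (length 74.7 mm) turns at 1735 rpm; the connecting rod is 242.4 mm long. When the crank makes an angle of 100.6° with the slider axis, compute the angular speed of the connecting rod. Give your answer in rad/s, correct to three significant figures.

10.8

ω = 181.7 rad/s (converted from 1735 rpm).
The rod makes angle φ with the slider axis where L sinφ = r sinθ; differentiating, L cosφ·φ̇ = r ω cosθ.
L cosφ = √(L² − r² sin²θ) = 0.23101 m.
|ω_rod| = r ω |cosθ| / √(L² − r² sin²θ) = 0.0747·181.7·0.18395/0.23101 = 10.807 rad/s.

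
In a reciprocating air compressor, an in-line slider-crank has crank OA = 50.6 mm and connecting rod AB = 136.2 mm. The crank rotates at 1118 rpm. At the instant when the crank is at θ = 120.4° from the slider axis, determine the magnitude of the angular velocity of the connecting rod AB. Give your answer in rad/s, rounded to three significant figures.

23.2

ω = 117.1 rad/s (converted from 1118 rpm).
The rod makes angle φ with the slider axis where L sinφ = r sinθ; differentiating, L cosφ·φ̇ = r ω cosθ.
L cosφ = √(L² − r² sin²θ) = 0.12902 m.
|ω_rod| = r ω |cosθ| / √(L² − r² sin²θ) = 0.0506·117.1·0.50603/0.12902 = 23.235 rad/s.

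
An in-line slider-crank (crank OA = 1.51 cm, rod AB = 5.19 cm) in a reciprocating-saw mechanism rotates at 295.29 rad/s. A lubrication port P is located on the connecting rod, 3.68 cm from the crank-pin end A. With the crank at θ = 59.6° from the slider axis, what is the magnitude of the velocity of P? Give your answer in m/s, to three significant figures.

4.31

ω = 295.3 rad/s.  Crank-pin speed |V_A| = rω = 4.4589 m/s, perpendicular to OA.
Rod angle: sinφ = −(r/L) sinθ ⇒ φ = -14.533°; ω_rod = −rω cosθ/√(L²−r²sin²θ) = -44.912 rad/s.
V_P = V_A + ω_rod × AP, with AP = 0.0368 m along the rod.
Components: V_Px = −rω sinθ − a·ω_rod·sinφ = -4.2606 m/s;  V_Py = rω cosθ + a·ω_rod·cosφ = +0.65647 m/s.
|V_P| = √(V_Px² + V_Py²) = 4.3109 m/s.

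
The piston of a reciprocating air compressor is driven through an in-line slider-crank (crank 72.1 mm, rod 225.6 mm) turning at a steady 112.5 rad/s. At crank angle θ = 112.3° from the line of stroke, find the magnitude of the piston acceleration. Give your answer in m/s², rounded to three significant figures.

559

ω = 112.5 rad/s
x(θ) = r cosθ + √(L² − r² sin²θ); with ω constant, a = ω²·d²x/dθ².
d²x/dθ² = −r cosθ − r²(cos2θ)/√u − r⁴ sin²2θ/(4u^{3/2}),  u = L² − r² sin²θ = 0.0464455 m².
Substituting r = 0.0721 m, L = 0.2256 m, θ = 112.3°: d²x/dθ² = +0.044201 m.
a = ω²·d²x/dθ² = (112.5)²·(+0.044201) = +559.42 m/s²;  |a| = 559.42 m/s².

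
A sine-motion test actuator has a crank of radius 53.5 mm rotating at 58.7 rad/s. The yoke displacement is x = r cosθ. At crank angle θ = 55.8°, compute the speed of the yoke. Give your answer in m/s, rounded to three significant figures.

2.60

ω = 58.7 rad/s
x = r cosθ ⇒ ẋ = −rω sinθ.
|v| = rω|sinθ| = 0.0535·58.7·|sin 55.8°| = 2.5974 m/s.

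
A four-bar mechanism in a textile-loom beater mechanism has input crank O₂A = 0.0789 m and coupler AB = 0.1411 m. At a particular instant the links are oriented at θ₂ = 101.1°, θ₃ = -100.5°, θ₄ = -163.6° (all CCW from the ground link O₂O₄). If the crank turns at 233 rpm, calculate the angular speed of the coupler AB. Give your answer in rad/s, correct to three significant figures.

15.2

ω₂ = 24.4 rad/s (from 233 rpm).
Differentiating the loop-closure r₂e^{iθ₂}+r₃e^{iθ₃}=r₁+r₄e^{iθ₄} gives r₂ω₂e^{iθ₂}+r₃ω₃e^{iθ₃}=r₄ω₄e^{iθ₄}.
Eliminating the other unknown: ω₃ = r₂ω₂ sin(θ₄−θ₂) / [r₃ sin(θ₃−θ₄)].
Numerator sine = +0.99572; denominator sine = +0.89180.
Result = 0.0789·24.4·(+0.99572) / (0.1411·(+0.89180)) = +15.234 rad/s; magnitude 15.234 rad/s.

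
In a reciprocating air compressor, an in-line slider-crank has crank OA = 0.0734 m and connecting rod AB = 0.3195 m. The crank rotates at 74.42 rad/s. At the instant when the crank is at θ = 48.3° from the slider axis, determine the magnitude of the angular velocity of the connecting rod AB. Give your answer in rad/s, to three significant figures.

11.5

ω = 74.42 rad/s
The rod makes angle φ with the slider axis where L sinφ = r sinθ; differentiating, L cosφ·φ̇ = r ω cosθ.
L cosφ = √(L² − r² sin²θ) = 0.31476 m.
|ω_rod| = r ω |cosθ| / √(L² − r² sin²θ) = 0.0734·74.42·0.66523/0.31476 = 11.544 rad/s.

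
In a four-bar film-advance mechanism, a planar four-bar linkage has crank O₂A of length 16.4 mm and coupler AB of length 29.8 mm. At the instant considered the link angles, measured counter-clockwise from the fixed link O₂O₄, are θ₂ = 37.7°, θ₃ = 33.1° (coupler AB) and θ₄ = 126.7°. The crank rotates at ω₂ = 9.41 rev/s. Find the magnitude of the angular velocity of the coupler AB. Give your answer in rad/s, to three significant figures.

ω₂ = 59.12 rad/s (from 9.41 rev/s).
Differentiating the loop-closure r₂e^{iθ₂}+r₃e^{iθ₃}=r₁+r₄e^{iθ₄} gives r₂ω₂e^{iθ₂}+r₃ω₃e^{iθ₃}=r₄ω₄e^{iθ₄}.
Eliminating the other unknown: ω₃ = r₂ω₂ sin(θ₄−θ₂) / [r₃ sin(θ₃−θ₄)].
Numerator sine = +0.99985; denominator sine = -0.99803.
Result = 0.0164·59.12·(+0.99985) / (0.0298·(-0.99803)) = -32.598 rad/s; magnitude 32.598 rad/s.

32.6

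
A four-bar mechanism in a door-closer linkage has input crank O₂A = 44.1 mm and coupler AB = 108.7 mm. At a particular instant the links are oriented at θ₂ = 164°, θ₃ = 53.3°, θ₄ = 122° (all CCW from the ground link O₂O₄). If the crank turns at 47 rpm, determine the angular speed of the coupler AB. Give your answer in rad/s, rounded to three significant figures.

1.43

ω₂ = 4.922 rad/s (from 47 rpm).
Differentiating the loop-closure r₂e^{iθ₂}+r₃e^{iθ₃}=r₁+r₄e^{iθ₄} gives r₂ω₂e^{iθ₂}+r₃ω₃e^{iθ₃}=r₄ω₄e^{iθ₄}.
Eliminating the other unknown: ω₃ = r₂ω₂ sin(θ₄−θ₂) / [r₃ sin(θ₃−θ₄)].
Numerator sine = -0.66913; denominator sine = -0.93169.
Result = 0.0441·4.922·(-0.66913) / (0.1087·(-0.93169)) = +1.4341 rad/s; magnitude 1.4341 rad/s.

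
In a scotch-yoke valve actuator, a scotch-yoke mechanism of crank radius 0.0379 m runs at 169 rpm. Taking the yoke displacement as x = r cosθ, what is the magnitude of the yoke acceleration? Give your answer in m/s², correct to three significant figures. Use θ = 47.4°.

8.03

ω = 17.7 rad/s (from 169 rpm).
x = r cosθ ⇒ ẍ = −rω² cosθ (ω constant).
|a| = rω²|cosθ| = 0.0379·(17.7)²·|cos 47.4°| = 8.0349 m/s².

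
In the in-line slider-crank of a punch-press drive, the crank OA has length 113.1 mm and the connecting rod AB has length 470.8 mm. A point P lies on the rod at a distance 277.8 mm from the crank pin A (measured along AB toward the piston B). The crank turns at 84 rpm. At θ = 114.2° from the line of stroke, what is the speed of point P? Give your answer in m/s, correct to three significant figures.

0.870

ω = 8.796 rad/s.  Crank-pin speed |V_A| = rω = 0.99488 m/s, perpendicular to OA.
Rod angle: sinφ = −(r/L) sinθ ⇒ φ = -12.657°; ω_rod = −rω cosθ/√(L²−r²sin²θ) = +0.88781 rad/s.
V_P = V_A + ω_rod × AP, with AP = 0.2778 m along the rod.
Components: V_Px = −rω sinθ − a·ω_rod·sinφ = -0.85341 m/s;  V_Py = rω cosθ + a·ω_rod·cosφ = -0.16718 m/s.
|V_P| = √(V_Px² + V_Py²) = 0.86963 m/s.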